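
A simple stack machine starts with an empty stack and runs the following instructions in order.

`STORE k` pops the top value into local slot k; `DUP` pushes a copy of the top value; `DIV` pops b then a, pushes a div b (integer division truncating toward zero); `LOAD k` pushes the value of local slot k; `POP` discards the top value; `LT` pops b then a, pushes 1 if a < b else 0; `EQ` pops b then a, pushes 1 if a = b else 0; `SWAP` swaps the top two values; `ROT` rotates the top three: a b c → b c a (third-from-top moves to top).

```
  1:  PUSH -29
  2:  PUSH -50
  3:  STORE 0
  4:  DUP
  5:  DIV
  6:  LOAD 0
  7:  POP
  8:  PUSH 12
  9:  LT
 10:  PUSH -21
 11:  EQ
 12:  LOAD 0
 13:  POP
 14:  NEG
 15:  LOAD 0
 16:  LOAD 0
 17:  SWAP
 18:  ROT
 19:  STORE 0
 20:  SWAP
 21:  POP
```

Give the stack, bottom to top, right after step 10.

[1, -21]

PUSH -29 : [-29]
PUSH -50 : [-29, -50]
STORE 0  : [-29]
DUP      : [-29, -29]
DIV      : [1]
LOAD 0   : [1, -50]
POP      : [1]
PUSH 12  : [1, 12]
LT       : [1]
PUSH -21 : [1, -21]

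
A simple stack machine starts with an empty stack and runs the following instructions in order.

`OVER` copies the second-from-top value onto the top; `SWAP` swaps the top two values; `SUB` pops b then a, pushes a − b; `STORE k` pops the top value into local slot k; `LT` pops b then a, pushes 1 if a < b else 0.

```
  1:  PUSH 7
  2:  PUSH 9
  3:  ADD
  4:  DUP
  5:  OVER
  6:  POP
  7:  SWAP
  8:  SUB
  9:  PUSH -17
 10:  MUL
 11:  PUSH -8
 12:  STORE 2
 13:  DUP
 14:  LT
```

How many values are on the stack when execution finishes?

1

PUSH 7   → 7
PUSH 9   → 7 9
ADD      → 16
DUP      → 16 16
OVER     → 16 16 16
POP      → 16 16
SWAP     → 16 16
SUB      → 0
PUSH -17 → 0 -17
MUL      → 0
PUSH -8  → 0 -8
STORE 2  → 0
DUP      → 0 0
LT       → 0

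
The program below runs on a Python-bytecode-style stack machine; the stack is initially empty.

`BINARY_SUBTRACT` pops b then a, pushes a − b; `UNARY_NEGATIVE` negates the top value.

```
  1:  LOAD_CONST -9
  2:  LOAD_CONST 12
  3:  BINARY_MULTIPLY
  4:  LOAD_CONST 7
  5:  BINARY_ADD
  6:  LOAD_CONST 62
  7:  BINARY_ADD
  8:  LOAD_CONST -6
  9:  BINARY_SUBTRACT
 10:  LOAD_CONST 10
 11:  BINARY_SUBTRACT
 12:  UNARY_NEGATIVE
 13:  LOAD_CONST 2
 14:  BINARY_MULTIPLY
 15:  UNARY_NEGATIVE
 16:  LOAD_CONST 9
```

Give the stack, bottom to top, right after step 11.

[-43]

LOAD_CONST -9   -> -9
LOAD_CONST 12   -> -9 12
BINARY_MULTIPLY -> -108
LOAD_CONST 7    -> -108 7
BINARY_ADD      -> -101
LOAD_CONST 62   -> -101 62
BINARY_ADD      -> -39
LOAD_CONST -6   -> -39 -6
BINARY_SUBTRACT -> -33
LOAD_CONST 10   -> -33 10
BINARY_SUBTRACT -> -43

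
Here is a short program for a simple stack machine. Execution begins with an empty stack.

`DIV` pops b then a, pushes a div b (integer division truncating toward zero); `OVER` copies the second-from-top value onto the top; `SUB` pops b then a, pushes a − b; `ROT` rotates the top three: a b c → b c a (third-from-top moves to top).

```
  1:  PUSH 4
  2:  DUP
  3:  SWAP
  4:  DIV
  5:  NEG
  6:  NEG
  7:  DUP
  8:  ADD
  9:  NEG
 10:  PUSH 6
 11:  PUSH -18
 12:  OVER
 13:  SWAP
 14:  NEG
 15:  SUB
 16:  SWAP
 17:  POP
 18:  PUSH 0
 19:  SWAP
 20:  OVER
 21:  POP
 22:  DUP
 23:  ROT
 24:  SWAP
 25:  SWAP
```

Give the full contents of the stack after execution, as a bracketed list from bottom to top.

[-2, -12, -12, 0]

PUSH 4   : 4
DUP      : 4 4
SWAP     : 4 4
DIV      : 1
NEG      : -1
NEG      : 1
DUP      : 1 1
ADD      : 2
NEG      : -2
PUSH 6   : -2 6
PUSH -18 : -2 6 -18
OVER     : -2 6 -18 6
SWAP     : -2 6 6 -18
NEG      : -2 6 6 18
SUB      : -2 6 -12
SWAP     : -2 -12 6
POP      : -2 -12
PUSH 0   : -2 -12 0
SWAP     : -2 0 -12
OVER     : -2 0 -12 0
POP      : -2 0 -12
DUP      : -2 0 -12 -12
ROT      : -2 -12 -12 0
SWAP     : -2 -12 0 -12
SWAP     : -2 -12 -12 0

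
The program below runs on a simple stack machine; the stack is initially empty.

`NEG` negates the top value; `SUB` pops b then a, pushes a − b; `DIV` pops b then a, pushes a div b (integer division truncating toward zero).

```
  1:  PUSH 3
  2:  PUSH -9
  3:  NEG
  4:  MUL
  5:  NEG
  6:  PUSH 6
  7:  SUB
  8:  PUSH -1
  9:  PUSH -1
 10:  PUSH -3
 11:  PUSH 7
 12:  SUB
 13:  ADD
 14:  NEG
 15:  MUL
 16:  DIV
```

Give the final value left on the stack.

PUSH 3  -> 3
PUSH -9 -> 3 -9
NEG     -> 3 9
MUL     -> 27
NEG     -> -27
PUSH 6  -> -27 6
SUB     -> -33
PUSH -1 -> -33 -1
PUSH -1 -> -33 -1 -1
PUSH -3 -> -33 -1 -1 -3
PUSH 7  -> -33 -1 -1 -3 7
SUB     -> -33 -1 -1 -10
ADD     -> -33 -1 -11
NEG     -> -33 -1 11
MUL     -> -33 -11
DIV     -> 3

3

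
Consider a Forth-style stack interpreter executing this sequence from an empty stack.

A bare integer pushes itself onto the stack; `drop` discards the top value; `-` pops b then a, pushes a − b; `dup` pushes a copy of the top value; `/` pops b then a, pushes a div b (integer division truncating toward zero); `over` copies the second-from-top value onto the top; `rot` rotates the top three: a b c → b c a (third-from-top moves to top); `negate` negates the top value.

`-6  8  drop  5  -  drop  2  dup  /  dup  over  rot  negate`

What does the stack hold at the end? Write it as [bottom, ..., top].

[1, 1, -1]

-6     : [-6]
8      : [-6, 8]
drop   : [-6]
5      : [-6, 5]
-      : [-11]
drop   : []
2      : [2]
dup    : [2, 2]
/      : [1]
dup    : [1, 1]
over   : [1, 1, 1]
rot    : [1, 1, 1]
negate : [1, 1, -1]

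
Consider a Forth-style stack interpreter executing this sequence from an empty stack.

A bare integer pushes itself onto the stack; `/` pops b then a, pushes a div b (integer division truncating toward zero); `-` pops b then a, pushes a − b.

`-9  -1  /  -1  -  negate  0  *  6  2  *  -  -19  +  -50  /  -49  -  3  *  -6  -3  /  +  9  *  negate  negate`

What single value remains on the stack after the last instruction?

1341

-9     -> [-9]
-1     -> [-9, -1]
/      -> [9]
-1     -> [9, -1]
-      -> [10]
negate -> [-10]
0      -> [-10, 0]
*      -> [0]
6      -> [0, 6]
2      -> [0, 6, 2]
*      -> [0, 12]
-      -> [-12]
-19    -> [-12, -19]
+      -> [-31]
-50    -> [-31, -50]
/      -> [0]
-49    -> [0, -49]
-      -> [49]
3      -> [49, 3]
*      -> [147]
-6     -> [147, -6]
-3     -> [147, -6, -3]
/      -> [147, 2]
+      -> [149]
9      -> [149, 9]
*      -> [1341]
negate -> [-1341]
negate -> [1341]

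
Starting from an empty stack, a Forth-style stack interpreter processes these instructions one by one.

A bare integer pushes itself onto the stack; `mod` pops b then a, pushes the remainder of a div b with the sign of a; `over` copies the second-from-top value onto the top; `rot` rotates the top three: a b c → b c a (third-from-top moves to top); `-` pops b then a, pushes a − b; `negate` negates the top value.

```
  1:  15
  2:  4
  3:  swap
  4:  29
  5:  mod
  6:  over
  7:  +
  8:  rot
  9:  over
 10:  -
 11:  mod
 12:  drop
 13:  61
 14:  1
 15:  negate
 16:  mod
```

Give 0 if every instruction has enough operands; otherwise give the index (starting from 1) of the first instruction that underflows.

8

15    15
4     15 4
swap  4 15
29    4 15 29
mod   4 15
over  4 15 4
+     4 19
rot  — needs 3 operands, stack has 2 → underflow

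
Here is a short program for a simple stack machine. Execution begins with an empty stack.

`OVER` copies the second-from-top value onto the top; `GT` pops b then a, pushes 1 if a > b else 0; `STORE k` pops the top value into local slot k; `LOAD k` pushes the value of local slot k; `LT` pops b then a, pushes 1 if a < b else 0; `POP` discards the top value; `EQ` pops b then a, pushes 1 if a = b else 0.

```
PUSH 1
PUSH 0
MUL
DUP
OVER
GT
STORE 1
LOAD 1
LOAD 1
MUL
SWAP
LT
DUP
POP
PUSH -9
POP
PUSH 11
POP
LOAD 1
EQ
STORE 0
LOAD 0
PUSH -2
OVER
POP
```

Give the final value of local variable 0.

PUSH 1  : [1]
PUSH 0  : [1, 0]
MUL     : [0]
DUP     : [0, 0]
OVER    : [0, 0, 0]
GT      : [0, 0]
STORE 1 : [0]
LOAD 1  : [0, 0]
LOAD 1  : [0, 0, 0]
MUL     : [0, 0]
SWAP    : [0, 0]
LT      : [0]
DUP     : [0, 0]
POP     : [0]
PUSH -9 : [0, -9]
POP     : [0]
PUSH 11 : [0, 11]
POP     : [0]
LOAD 1  : [0, 0]
EQ      : [1]
STORE 0 : []
LOAD 0  : [1]
PUSH -2 : [1, -2]
OVER    : [1, -2, 1]
POP     : [1, -2]

1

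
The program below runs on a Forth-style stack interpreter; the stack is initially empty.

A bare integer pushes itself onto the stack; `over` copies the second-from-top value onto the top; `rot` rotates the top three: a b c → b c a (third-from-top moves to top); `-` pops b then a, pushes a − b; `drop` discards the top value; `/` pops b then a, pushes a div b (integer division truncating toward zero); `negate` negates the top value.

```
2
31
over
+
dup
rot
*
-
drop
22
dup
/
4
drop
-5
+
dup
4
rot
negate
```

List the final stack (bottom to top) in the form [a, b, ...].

2      : [2]
31     : [2, 31]
over   : [2, 31, 2]
+      : [2, 33]
dup    : [2, 33, 33]
rot    : [33, 33, 2]
*      : [33, 66]
-      : [-33]
drop   : []
22     : [22]
dup    : [22, 22]
/      : [1]
4      : [1, 4]
drop   : [1]
-5     : [1, -5]
+      : [-4]
dup    : [-4, -4]
4      : [-4, -4, 4]
rot    : [-4, 4, -4]
negate : [-4, 4, 4]

[-4, 4, 4]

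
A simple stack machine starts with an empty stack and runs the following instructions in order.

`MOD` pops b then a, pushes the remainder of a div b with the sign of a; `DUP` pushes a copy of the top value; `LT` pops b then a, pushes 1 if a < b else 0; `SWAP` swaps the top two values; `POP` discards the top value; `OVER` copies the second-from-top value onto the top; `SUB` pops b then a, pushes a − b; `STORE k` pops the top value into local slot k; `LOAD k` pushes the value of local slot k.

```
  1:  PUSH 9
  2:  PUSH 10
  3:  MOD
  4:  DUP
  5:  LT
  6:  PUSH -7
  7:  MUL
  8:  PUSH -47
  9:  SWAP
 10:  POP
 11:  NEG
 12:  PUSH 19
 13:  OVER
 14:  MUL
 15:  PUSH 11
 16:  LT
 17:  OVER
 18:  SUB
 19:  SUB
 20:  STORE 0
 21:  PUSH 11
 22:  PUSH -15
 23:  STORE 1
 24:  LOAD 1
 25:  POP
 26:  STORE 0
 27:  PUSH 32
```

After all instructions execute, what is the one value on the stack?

PUSH 9   -> [9]
PUSH 10  -> [9, 10]
MOD      -> [9]
DUP      -> [9, 9]
LT       -> [0]
PUSH -7  -> [0, -7]
MUL      -> [0]
PUSH -47 -> [0, -47]
SWAP     -> [-47, 0]
POP      -> [-47]
NEG      -> [47]
PUSH 19  -> [47, 19]
OVER     -> [47, 19, 47]
MUL      -> [47, 893]
PUSH 11  -> [47, 893, 11]
LT       -> [47, 0]
OVER     -> [47, 0, 47]
SUB      -> [47, -47]
SUB      -> [94]
STORE 0  -> []
PUSH 11  -> [11]
PUSH -15 -> [11, -15]
STORE 1  -> [11]
LOAD 1   -> [11, -15]
POP      -> [11]
STORE 0  -> []
PUSH 32  -> [32]

32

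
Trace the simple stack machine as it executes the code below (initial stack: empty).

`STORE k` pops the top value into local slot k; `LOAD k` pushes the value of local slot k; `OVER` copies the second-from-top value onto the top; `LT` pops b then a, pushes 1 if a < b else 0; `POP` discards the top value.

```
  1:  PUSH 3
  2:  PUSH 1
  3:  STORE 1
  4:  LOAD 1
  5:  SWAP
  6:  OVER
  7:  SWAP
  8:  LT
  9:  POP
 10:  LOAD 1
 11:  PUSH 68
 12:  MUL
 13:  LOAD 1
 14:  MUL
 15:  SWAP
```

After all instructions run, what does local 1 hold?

1

PUSH 3  → 3
PUSH 1  → 3 1
STORE 1 → 3
LOAD 1  → 3 1
SWAP    → 1 3
OVER    → 1 3 1
SWAP    → 1 1 3
LT      → 1 1
POP     → 1
LOAD 1  → 1 1
PUSH 68 → 1 1 68
MUL     → 1 68
LOAD 1  → 1 68 1
MUL     → 1 68
SWAP    → 68 1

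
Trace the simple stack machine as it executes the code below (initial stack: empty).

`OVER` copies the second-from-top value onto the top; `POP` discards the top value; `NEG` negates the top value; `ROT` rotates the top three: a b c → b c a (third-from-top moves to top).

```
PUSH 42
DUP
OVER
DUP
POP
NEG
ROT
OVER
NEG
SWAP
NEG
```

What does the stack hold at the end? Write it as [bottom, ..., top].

PUSH 42 → [42]
DUP     → [42, 42]
OVER    → [42, 42, 42]
DUP     → [42, 42, 42, 42]
POP     → [42, 42, 42]
NEG     → [42, 42, -42]
ROT     → [42, -42, 42]
OVER    → [42, -42, 42, -42]
NEG     → [42, -42, 42, 42]
SWAP    → [42, -42, 42, 42]
NEG     → [42, -42, 42, -42]

[42, -42, 42, -42]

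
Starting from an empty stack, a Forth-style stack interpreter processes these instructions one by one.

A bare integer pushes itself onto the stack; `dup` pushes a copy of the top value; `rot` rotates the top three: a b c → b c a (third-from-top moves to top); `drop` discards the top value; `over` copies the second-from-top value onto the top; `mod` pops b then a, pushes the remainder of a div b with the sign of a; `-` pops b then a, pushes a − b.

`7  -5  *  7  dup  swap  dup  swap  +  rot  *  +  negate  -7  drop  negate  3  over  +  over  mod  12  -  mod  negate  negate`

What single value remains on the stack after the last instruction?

7      → 7
-5     → 7 -5
*      → -35
7      → -35 7
dup    → -35 7 7
swap   → -35 7 7
dup    → -35 7 7 7
swap   → -35 7 7 7
+      → -35 7 14
rot    → 7 14 -35
*      → 7 -490
+      → -483
negate → 483
-7     → 483 -7
drop   → 483
negate → -483
3      → -483 3
over   → -483 3 -483
+      → -483 -480
over   → -483 -480 -483
mod    → -483 -480
12     → -483 -480 12
-      → -483 -492
mod    → -483
negate → 483
negate → -483

-483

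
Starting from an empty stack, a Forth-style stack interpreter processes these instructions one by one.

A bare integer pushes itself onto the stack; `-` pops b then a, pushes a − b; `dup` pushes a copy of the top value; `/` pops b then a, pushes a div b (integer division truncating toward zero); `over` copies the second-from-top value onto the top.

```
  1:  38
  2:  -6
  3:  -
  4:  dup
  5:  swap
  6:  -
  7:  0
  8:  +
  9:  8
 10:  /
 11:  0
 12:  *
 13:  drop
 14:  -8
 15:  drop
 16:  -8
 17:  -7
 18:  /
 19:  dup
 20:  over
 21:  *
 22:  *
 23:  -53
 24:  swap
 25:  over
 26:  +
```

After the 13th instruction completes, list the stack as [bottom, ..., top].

[]

38   : [38]
-6   : [38, -6]
-    : [44]
dup  : [44, 44]
swap : [44, 44]
-    : [0]
0    : [0, 0]
+    : [0]
8    : [0, 8]
/    : [0]
0    : [0, 0]
*    : [0]
drop : []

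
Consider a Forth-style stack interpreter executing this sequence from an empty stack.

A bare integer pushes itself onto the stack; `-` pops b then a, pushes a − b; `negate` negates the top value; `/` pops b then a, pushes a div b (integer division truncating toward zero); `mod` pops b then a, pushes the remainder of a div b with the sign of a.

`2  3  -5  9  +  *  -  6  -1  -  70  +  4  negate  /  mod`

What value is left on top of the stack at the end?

2      : [2]
3      : [2, 3]
-5     : [2, 3, -5]
9      : [2, 3, -5, 9]
+      : [2, 3, 4]
*      : [2, 12]
-      : [-10]
6      : [-10, 6]
-1     : [-10, 6, -1]
-      : [-10, 7]
70     : [-10, 7, 70]
+      : [-10, 77]
4      : [-10, 77, 4]
negate : [-10, 77, -4]
/      : [-10, -19]
mod    : [-10]

-10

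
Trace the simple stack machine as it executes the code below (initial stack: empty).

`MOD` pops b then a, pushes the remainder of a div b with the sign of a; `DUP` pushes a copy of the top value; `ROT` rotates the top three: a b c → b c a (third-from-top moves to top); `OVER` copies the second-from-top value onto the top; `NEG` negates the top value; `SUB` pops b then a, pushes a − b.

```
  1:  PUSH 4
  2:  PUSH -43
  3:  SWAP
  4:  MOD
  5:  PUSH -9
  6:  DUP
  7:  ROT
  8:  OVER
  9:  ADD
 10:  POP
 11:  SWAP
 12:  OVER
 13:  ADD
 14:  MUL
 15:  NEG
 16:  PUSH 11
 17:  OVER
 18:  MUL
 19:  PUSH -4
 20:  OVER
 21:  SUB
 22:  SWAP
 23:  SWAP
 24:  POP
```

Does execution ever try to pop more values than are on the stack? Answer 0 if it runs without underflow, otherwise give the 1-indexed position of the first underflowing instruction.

0

PUSH 4    [4]
PUSH -43  [4, -43]
SWAP      [-43, 4]
MOD       [-3]
PUSH -9   [-3, -9]
DUP       [-3, -9, -9]
ROT       [-9, -9, -3]
OVER      [-9, -9, -3, -9]
ADD       [-9, -9, -12]
POP       [-9, -9]
SWAP      [-9, -9]
OVER      [-9, -9, -9]
ADD       [-9, -18]
MUL       [162]
NEG       [-162]
PUSH 11   [-162, 11]
OVER      [-162, 11, -162]
MUL       [-162, -1782]
PUSH -4   [-162, -1782, -4]
OVER      [-162, -1782, -4, -1782]
SUB       [-162, -1782, 1778]
SWAP      [-162, 1778, -1782]
SWAP      [-162, -1782, 1778]
POP       [-162, -1782]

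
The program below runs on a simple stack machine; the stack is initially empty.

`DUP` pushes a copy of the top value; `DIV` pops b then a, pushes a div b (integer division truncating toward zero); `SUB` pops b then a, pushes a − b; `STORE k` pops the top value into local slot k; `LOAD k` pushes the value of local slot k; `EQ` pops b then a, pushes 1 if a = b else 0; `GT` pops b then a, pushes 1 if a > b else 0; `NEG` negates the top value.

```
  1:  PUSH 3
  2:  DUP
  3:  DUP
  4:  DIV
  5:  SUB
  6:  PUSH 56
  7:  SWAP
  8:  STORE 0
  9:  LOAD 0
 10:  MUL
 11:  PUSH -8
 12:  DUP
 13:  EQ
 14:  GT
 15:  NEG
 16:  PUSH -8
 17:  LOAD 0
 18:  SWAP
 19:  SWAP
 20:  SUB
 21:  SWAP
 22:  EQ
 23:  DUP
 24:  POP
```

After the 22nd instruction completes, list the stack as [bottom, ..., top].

PUSH 3   3
DUP      3 3
DUP      3 3 3
DIV      3 1
SUB      2
PUSH 56  2 56
SWAP     56 2
STORE 0  56
LOAD 0   56 2
MUL      112
PUSH -8  112 -8
DUP      112 -8 -8
EQ       112 1
GT       1
NEG      -1
PUSH -8  -1 -8
LOAD 0   -1 -8 2
SWAP     -1 2 -8
SWAP     -1 -8 2
SUB      -1 -10
SWAP     -10 -1
EQ       0

[0]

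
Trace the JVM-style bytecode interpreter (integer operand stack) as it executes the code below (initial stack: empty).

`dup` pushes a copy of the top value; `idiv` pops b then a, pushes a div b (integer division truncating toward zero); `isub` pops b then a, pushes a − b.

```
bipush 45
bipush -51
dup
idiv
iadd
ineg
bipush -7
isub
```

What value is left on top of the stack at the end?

bipush 45  → [45]
bipush -51 → [45, -51]
dup        → [45, -51, -51]
idiv       → [45, 1]
iadd       → [46]
ineg       → [-46]
bipush -7  → [-46, -7]
isub       → [-39]

-39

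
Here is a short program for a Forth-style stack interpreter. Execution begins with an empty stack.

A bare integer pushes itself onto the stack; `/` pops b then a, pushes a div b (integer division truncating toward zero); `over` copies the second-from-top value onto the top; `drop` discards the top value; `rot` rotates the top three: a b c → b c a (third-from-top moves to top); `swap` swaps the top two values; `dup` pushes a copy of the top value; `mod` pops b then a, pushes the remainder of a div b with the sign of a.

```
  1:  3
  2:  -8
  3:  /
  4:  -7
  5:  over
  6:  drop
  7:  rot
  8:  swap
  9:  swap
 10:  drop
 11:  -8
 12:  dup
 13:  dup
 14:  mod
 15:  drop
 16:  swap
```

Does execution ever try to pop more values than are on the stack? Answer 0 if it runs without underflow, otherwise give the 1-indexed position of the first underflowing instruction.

7

3    -> 3
-8   -> 3 -8
/    -> 0
-7   -> 0 -7
over -> 0 -7 0
drop -> 0 -7
rot  — needs 3 operands, stack has 2 → underflow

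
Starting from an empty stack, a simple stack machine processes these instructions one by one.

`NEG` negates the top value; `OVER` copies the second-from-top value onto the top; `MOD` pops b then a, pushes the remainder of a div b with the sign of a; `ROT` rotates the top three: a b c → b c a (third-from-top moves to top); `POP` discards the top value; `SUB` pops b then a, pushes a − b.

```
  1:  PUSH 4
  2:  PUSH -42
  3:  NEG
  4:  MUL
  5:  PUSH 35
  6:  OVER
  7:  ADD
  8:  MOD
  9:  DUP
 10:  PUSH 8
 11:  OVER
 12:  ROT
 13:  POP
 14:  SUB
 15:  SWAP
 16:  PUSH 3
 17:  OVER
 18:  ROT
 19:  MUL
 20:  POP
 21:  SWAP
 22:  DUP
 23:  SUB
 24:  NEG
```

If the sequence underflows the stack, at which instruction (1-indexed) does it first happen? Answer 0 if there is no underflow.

0

PUSH 4   → [4]
PUSH -42 → [4, -42]
NEG      → [4, 42]
MUL      → [168]
PUSH 35  → [168, 35]
OVER     → [168, 35, 168]
ADD      → [168, 203]
MOD      → [168]
DUP      → [168, 168]
PUSH 8   → [168, 168, 8]
OVER     → [168, 168, 8, 168]
ROT      → [168, 8, 168, 168]
POP      → [168, 8, 168]
SUB      → [168, -160]
SWAP     → [-160, 168]
PUSH 3   → [-160, 168, 3]
OVER     → [-160, 168, 3, 168]
ROT      → [-160, 3, 168, 168]
MUL      → [-160, 3, 28224]
POP      → [-160, 3]
SWAP     → [3, -160]
DUP      → [3, -160, -160]
SUB      → [3, 0]
NEG      → [3, 0]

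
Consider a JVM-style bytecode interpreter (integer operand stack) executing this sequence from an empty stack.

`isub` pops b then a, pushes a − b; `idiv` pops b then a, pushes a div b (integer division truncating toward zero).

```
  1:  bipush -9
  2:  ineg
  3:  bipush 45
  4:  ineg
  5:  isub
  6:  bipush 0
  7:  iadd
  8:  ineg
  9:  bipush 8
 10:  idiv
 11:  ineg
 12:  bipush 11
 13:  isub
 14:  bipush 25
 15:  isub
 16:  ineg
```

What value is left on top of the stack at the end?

30

bipush -9 : -9
ineg      : 9
bipush 45 : 9 45
ineg      : 9 -45
isub      : 54
bipush 0  : 54 0
iadd      : 54
ineg      : -54
bipush 8  : -54 8
idiv      : -6
ineg      : 6
bipush 11 : 6 11
isub      : -5
bipush 25 : -5 25
isub      : -30
ineg      : 30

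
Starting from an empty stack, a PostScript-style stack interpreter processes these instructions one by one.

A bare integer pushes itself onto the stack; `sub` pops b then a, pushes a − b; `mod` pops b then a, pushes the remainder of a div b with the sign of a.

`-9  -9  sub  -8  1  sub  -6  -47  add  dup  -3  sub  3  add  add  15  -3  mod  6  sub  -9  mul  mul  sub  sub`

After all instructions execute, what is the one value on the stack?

-5391

-9  -> -9
-9  -> -9 -9
sub -> 0
-8  -> 0 -8
1   -> 0 -8 1
sub -> 0 -9
-6  -> 0 -9 -6
-47 -> 0 -9 -6 -47
add -> 0 -9 -53
dup -> 0 -9 -53 -53
-3  -> 0 -9 -53 -53 -3
sub -> 0 -9 -53 -50
3   -> 0 -9 -53 -50 3
add -> 0 -9 -53 -47
add -> 0 -9 -100
15  -> 0 -9 -100 15
-3  -> 0 -9 -100 15 -3
mod -> 0 -9 -100 0
6   -> 0 -9 -100 0 6
sub -> 0 -9 -100 -6
-9  -> 0 -9 -100 -6 -9
mul -> 0 -9 -100 54
mul -> 0 -9 -5400
sub -> 0 5391
sub -> -5391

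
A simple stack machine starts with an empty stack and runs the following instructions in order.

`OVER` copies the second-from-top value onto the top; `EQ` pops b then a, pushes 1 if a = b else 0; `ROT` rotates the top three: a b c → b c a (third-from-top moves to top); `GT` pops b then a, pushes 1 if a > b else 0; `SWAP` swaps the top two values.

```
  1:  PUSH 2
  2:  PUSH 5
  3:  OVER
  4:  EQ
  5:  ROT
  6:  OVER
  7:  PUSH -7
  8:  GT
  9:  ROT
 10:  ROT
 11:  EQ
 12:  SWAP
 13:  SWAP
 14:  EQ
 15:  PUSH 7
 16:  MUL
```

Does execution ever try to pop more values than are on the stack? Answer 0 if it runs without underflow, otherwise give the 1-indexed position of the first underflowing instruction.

PUSH 2 : 2
PUSH 5 : 2 5
OVER   : 2 5 2
EQ     : 2 0
ROT  — needs 3 operands, stack has 2 → underflow

5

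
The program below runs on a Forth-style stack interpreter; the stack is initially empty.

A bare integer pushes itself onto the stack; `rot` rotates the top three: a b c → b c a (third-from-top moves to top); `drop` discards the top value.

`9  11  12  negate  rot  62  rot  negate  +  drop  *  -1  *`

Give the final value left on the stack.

9       9
11      9 11
12      9 11 12
negate  9 11 -12
rot     11 -12 9
62      11 -12 9 62
rot     11 9 62 -12
negate  11 9 62 12
+       11 9 74
drop    11 9
*       99
-1      99 -1
*       -99

-99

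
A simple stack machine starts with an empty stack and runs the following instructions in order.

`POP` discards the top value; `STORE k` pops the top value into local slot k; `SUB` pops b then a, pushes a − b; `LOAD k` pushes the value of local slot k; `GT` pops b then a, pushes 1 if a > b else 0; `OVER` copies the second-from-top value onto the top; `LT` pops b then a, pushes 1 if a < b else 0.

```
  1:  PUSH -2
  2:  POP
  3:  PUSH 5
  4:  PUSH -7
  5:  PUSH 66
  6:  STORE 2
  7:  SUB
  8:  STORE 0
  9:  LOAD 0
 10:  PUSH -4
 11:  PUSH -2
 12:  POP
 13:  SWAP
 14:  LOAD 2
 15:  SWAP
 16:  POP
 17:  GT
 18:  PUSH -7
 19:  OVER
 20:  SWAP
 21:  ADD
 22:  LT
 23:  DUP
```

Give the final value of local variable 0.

PUSH -2 : [-2]
POP     : []
PUSH 5  : [5]
PUSH -7 : [5, -7]
PUSH 66 : [5, -7, 66]
STORE 2 : [5, -7]
SUB     : [12]
STORE 0 : []
LOAD 0  : [12]
PUSH -4 : [12, -4]
PUSH -2 : [12, -4, -2]
POP     : [12, -4]
SWAP    : [-4, 12]
LOAD 2  : [-4, 12, 66]
SWAP    : [-4, 66, 12]
POP     : [-4, 66]
GT      : [0]
PUSH -7 : [0, -7]
OVER    : [0, -7, 0]
SWAP    : [0, 0, -7]
ADD     : [0, -7]
LT      : [0]
DUP     : [0, 0]

12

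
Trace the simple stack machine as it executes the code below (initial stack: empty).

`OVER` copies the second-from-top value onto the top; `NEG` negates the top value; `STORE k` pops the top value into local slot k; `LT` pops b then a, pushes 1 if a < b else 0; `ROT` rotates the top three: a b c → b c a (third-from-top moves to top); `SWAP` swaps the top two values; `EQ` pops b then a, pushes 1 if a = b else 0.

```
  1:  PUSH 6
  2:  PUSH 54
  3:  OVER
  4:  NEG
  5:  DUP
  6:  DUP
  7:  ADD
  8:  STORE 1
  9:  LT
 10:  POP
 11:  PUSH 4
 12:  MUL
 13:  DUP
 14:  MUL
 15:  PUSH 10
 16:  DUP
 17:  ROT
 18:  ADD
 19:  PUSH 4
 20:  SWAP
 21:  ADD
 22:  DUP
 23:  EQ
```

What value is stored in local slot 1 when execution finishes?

PUSH 6  : [6]
PUSH 54 : [6, 54]
OVER    : [6, 54, 6]
NEG     : [6, 54, -6]
DUP     : [6, 54, -6, -6]
DUP     : [6, 54, -6, -6, -6]
ADD     : [6, 54, -6, -12]
STORE 1 : [6, 54, -6]
LT      : [6, 0]
POP     : [6]
PUSH 4  : [6, 4]
MUL     : [24]
DUP     : [24, 24]
MUL     : [576]
PUSH 10 : [576, 10]
DUP     : [576, 10, 10]
ROT     : [10, 10, 576]
ADD     : [10, 586]
PUSH 4  : [10, 586, 4]
SWAP    : [10, 4, 586]
ADD     : [10, 590]
DUP     : [10, 590, 590]
EQ      : [10, 1]

-12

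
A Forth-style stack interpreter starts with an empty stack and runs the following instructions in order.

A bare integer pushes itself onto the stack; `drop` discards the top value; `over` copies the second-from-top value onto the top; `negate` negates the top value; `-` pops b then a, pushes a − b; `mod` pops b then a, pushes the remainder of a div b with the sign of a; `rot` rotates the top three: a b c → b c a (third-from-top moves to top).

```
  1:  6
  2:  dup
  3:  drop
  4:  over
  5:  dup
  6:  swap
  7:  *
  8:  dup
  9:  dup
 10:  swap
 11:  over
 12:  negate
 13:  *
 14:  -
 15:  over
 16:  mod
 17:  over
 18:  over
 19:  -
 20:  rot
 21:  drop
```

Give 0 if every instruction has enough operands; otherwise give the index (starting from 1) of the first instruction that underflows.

6    -> 6
dup  -> 6 6
drop -> 6
over  — needs 2 operands, stack has 1 → underflow

4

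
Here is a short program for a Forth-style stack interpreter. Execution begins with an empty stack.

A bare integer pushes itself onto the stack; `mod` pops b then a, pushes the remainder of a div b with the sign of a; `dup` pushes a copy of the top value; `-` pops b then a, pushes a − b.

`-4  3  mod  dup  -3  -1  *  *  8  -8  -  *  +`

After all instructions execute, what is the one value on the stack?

-4  : -4
3   : -4 3
mod : -1
dup : -1 -1
-3  : -1 -1 -3
-1  : -1 -1 -3 -1
*   : -1 -1 3
*   : -1 -3
8   : -1 -3 8
-8  : -1 -3 8 -8
-   : -1 -3 16
*   : -1 -48
+   : -49

-49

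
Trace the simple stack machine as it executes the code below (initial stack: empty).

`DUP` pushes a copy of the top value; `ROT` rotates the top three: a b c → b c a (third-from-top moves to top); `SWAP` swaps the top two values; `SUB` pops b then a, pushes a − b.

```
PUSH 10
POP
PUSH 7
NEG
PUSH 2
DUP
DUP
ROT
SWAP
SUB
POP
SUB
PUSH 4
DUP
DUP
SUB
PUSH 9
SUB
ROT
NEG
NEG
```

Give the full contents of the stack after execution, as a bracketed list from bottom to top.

PUSH 10 : 10
POP     : (empty)
PUSH 7  : 7
NEG     : -7
PUSH 2  : -7 2
DUP     : -7 2 2
DUP     : -7 2 2 2
ROT     : -7 2 2 2
SWAP    : -7 2 2 2
SUB     : -7 2 0
POP     : -7 2
SUB     : -9
PUSH 4  : -9 4
DUP     : -9 4 4
DUP     : -9 4 4 4
SUB     : -9 4 0
PUSH 9  : -9 4 0 9
SUB     : -9 4 -9
ROT     : 4 -9 -9
NEG     : 4 -9 9
NEG     : 4 -9 -9

[4, -9, -9]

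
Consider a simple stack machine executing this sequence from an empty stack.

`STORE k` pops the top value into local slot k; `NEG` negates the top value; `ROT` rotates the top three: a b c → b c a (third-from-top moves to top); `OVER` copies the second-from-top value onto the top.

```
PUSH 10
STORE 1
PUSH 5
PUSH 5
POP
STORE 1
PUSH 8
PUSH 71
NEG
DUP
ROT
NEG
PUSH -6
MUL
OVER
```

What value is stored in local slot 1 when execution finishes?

PUSH 10  10
STORE 1  (empty)
PUSH 5   5
PUSH 5   5 5
POP      5
STORE 1  (empty)
PUSH 8   8
PUSH 71  8 71
NEG      8 -71
DUP      8 -71 -71
ROT      -71 -71 8
NEG      -71 -71 -8
PUSH -6  -71 -71 -8 -6
MUL      -71 -71 48
OVER     -71 -71 48 -71

5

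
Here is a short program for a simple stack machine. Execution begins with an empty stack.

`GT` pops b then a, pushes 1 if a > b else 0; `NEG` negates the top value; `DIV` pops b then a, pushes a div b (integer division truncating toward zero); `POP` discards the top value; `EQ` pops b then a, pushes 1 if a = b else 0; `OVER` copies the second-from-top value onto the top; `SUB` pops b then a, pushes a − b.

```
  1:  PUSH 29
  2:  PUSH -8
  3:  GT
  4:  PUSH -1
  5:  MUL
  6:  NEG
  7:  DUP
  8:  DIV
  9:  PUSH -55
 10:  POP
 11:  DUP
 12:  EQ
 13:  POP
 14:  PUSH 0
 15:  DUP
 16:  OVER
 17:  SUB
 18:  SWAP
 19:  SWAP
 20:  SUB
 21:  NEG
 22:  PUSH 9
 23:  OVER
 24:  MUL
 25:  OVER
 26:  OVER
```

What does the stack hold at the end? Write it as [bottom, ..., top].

PUSH 29  : [29]
PUSH -8  : [29, -8]
GT       : [1]
PUSH -1  : [1, -1]
MUL      : [-1]
NEG      : [1]
DUP      : [1, 1]
DIV      : [1]
PUSH -55 : [1, -55]
POP      : [1]
DUP      : [1, 1]
EQ       : [1]
POP      : []
PUSH 0   : [0]
DUP      : [0, 0]
OVER     : [0, 0, 0]
SUB      : [0, 0]
SWAP     : [0, 0]
SWAP     : [0, 0]
SUB      : [0]
NEG      : [0]
PUSH 9   : [0, 9]
OVER     : [0, 9, 0]
MUL      : [0, 0]
OVER     : [0, 0, 0]
OVER     : [0, 0, 0, 0]

[0, 0, 0, 0]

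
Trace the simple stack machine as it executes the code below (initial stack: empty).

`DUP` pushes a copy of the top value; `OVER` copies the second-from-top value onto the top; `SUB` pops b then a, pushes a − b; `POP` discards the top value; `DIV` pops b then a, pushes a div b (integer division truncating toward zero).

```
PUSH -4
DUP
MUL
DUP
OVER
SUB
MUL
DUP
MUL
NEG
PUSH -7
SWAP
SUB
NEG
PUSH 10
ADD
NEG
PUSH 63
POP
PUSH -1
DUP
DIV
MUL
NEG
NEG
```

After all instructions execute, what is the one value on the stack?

-17

PUSH -4 : [-4]
DUP     : [-4, -4]
MUL     : [16]
DUP     : [16, 16]
OVER    : [16, 16, 16]
SUB     : [16, 0]
MUL     : [0]
DUP     : [0, 0]
MUL     : [0]
NEG     : [0]
PUSH -7 : [0, -7]
SWAP    : [-7, 0]
SUB     : [-7]
NEG     : [7]
PUSH 10 : [7, 10]
ADD     : [17]
NEG     : [-17]
PUSH 63 : [-17, 63]
POP     : [-17]
PUSH -1 : [-17, -1]
DUP     : [-17, -1, -1]
DIV     : [-17, 1]
MUL     : [-17]
NEG     : [17]
NEG     : [-17]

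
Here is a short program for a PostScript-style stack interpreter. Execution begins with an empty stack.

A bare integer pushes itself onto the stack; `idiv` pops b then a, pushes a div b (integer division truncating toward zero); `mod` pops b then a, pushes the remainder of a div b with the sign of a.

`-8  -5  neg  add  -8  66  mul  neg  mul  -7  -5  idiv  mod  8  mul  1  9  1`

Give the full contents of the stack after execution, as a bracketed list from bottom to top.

-8   : [-8]
-5   : [-8, -5]
neg  : [-8, 5]
add  : [-3]
-8   : [-3, -8]
66   : [-3, -8, 66]
mul  : [-3, -528]
neg  : [-3, 528]
mul  : [-1584]
-7   : [-1584, -7]
-5   : [-1584, -7, -5]
idiv : [-1584, 1]
mod  : [0]
8    : [0, 8]
mul  : [0]
1    : [0, 1]
9    : [0, 1, 9]
1    : [0, 1, 9, 1]

[0, 1, 9, 1]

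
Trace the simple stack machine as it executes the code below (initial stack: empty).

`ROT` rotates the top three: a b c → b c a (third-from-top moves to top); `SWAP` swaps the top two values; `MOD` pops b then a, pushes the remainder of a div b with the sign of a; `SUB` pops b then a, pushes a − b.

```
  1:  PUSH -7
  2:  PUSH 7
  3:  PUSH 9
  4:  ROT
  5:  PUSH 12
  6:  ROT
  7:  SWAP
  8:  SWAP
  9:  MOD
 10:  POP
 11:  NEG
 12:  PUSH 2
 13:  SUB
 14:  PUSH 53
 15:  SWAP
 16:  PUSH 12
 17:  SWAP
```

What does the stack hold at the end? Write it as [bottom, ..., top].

[7, 53, 12, 5]

PUSH -7 -> [-7]
PUSH 7  -> [-7, 7]
PUSH 9  -> [-7, 7, 9]
ROT     -> [7, 9, -7]
PUSH 12 -> [7, 9, -7, 12]
ROT     -> [7, -7, 12, 9]
SWAP    -> [7, -7, 9, 12]
SWAP    -> [7, -7, 12, 9]
MOD     -> [7, -7, 3]
POP     -> [7, -7]
NEG     -> [7, 7]
PUSH 2  -> [7, 7, 2]
SUB     -> [7, 5]
PUSH 53 -> [7, 5, 53]
SWAP    -> [7, 53, 5]
PUSH 12 -> [7, 53, 5, 12]
SWAP    -> [7, 53, 12, 5]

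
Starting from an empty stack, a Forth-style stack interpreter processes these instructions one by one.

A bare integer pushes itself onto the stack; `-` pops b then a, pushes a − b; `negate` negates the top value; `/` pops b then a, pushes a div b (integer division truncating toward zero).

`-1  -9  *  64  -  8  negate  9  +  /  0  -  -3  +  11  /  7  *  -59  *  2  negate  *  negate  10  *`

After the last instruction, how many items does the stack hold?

-1     : [-1]
-9     : [-1, -9]
*      : [9]
64     : [9, 64]
-      : [-55]
8      : [-55, 8]
negate : [-55, -8]
9      : [-55, -8, 9]
+      : [-55, 1]
/      : [-55]
0      : [-55, 0]
-      : [-55]
-3     : [-55, -3]
+      : [-58]
11     : [-58, 11]
/      : [-5]
7      : [-5, 7]
*      : [-35]
-59    : [-35, -59]
*      : [2065]
2      : [2065, 2]
negate : [2065, -2]
*      : [-4130]
negate : [4130]
10     : [4130, 10]
*      : [41300]

1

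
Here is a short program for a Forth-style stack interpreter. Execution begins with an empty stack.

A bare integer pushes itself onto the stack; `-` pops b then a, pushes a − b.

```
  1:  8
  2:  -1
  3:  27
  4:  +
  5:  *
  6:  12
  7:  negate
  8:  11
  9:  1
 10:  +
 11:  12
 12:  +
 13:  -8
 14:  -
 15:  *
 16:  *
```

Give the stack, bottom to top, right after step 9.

8      : 8
-1     : 8 -1
27     : 8 -1 27
+      : 8 26
*      : 208
12     : 208 12
negate : 208 -12
11     : 208 -12 11
1      : 208 -12 11 1

[208, -12, 11, 1]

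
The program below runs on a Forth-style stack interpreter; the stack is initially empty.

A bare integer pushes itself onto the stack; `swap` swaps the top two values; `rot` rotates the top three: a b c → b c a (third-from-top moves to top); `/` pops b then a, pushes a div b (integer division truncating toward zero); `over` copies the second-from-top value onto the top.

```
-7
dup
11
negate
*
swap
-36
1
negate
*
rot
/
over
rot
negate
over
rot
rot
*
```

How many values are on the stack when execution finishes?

-7     → -7
dup    → -7 -7
11     → -7 -7 11
negate → -7 -7 -11
*      → -7 77
swap   → 77 -7
-36    → 77 -7 -36
1      → 77 -7 -36 1
negate → 77 -7 -36 -1
*      → 77 -7 36
rot    → -7 36 77
/      → -7 0
over   → -7 0 -7
rot    → 0 -7 -7
negate → 0 -7 7
over   → 0 -7 7 -7
rot    → 0 7 -7 -7
rot    → 0 -7 -7 7
*      → 0 -7 -49

3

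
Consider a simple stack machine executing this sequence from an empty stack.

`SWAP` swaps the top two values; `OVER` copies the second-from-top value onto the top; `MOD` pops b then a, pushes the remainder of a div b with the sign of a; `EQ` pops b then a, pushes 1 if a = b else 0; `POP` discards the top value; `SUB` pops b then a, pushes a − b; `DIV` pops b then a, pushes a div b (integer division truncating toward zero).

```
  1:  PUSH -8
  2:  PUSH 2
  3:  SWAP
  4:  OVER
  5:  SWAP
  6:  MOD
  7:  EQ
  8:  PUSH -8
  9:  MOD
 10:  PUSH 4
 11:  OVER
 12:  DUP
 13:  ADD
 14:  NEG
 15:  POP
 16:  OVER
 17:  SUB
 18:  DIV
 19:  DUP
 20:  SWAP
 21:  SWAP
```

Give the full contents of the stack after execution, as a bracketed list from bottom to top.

PUSH -8  [-8]
PUSH 2   [-8, 2]
SWAP     [2, -8]
OVER     [2, -8, 2]
SWAP     [2, 2, -8]
MOD      [2, 2]
EQ       [1]
PUSH -8  [1, -8]
MOD      [1]
PUSH 4   [1, 4]
OVER     [1, 4, 1]
DUP      [1, 4, 1, 1]
ADD      [1, 4, 2]
NEG      [1, 4, -2]
POP      [1, 4]
OVER     [1, 4, 1]
SUB      [1, 3]
DIV      [0]
DUP      [0, 0]
SWAP     [0, 0]
SWAP     [0, 0]

[0, 0]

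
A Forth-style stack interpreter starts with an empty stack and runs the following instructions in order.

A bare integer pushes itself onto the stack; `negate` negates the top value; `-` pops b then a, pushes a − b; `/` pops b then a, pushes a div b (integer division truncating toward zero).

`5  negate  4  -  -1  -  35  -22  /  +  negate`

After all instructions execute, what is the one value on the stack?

9

5      : [5]
negate : [-5]
4      : [-5, 4]
-      : [-9]
-1     : [-9, -1]
-      : [-8]
35     : [-8, 35]
-22    : [-8, 35, -22]
/      : [-8, -1]
+      : [-9]
negate : [9]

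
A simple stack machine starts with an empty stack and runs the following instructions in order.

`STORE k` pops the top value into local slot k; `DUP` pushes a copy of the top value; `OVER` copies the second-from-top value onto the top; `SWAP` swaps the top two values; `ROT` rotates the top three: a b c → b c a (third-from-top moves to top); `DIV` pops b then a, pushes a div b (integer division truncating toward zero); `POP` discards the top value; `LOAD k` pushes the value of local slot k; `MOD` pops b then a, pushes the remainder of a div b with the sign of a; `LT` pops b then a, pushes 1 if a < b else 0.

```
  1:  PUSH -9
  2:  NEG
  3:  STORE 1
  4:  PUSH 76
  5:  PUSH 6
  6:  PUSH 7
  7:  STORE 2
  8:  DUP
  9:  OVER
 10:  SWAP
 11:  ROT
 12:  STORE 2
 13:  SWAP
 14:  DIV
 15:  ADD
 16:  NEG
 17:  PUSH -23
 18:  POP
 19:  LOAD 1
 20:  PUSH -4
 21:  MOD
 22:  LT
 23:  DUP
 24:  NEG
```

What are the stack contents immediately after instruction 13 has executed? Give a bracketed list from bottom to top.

[76, 6, 6]

PUSH -9  [-9]
NEG      [9]
STORE 1  []
PUSH 76  [76]
PUSH 6   [76, 6]
PUSH 7   [76, 6, 7]
STORE 2  [76, 6]
DUP      [76, 6, 6]
OVER     [76, 6, 6, 6]
SWAP     [76, 6, 6, 6]
ROT      [76, 6, 6, 6]
STORE 2  [76, 6, 6]
SWAP     [76, 6, 6]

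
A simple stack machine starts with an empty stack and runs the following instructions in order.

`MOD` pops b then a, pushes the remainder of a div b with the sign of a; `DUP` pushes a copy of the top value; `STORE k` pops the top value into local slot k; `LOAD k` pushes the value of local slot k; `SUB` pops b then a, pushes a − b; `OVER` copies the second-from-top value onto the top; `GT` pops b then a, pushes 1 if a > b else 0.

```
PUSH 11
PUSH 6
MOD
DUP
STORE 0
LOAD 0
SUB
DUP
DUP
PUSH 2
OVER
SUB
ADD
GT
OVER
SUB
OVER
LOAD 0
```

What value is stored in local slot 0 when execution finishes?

PUSH 11  [11]
PUSH 6   [11, 6]
MOD      [5]
DUP      [5, 5]
STORE 0  [5]
LOAD 0   [5, 5]
SUB      [0]
DUP      [0, 0]
DUP      [0, 0, 0]
PUSH 2   [0, 0, 0, 2]
OVER     [0, 0, 0, 2, 0]
SUB      [0, 0, 0, 2]
ADD      [0, 0, 2]
GT       [0, 0]
OVER     [0, 0, 0]
SUB      [0, 0]
OVER     [0, 0, 0]
LOAD 0   [0, 0, 0, 5]

5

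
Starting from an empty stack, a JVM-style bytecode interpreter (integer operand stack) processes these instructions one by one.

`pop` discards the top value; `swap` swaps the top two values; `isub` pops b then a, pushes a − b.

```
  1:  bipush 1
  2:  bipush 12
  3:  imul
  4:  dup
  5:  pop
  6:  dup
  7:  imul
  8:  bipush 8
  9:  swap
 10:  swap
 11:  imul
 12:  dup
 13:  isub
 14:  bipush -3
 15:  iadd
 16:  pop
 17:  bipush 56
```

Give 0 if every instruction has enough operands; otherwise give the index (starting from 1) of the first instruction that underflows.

0

bipush 1   1
bipush 12  1 12
imul       12
dup        12 12
pop        12
dup        12 12
imul       144
bipush 8   144 8
swap       8 144
swap       144 8
imul       1152
dup        1152 1152
isub       0
bipush -3  0 -3
iadd       -3
pop        (empty)
bipush 56  56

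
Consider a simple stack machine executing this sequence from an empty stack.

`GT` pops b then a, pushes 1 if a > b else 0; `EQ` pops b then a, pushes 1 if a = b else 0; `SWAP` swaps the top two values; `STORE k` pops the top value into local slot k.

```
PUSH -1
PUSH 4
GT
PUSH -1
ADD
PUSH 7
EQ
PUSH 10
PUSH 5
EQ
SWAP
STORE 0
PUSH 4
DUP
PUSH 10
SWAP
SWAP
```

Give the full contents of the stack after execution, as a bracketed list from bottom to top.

[0, 4, 4, 10]

PUSH -1 → [-1]
PUSH 4  → [-1, 4]
GT      → [0]
PUSH -1 → [0, -1]
ADD     → [-1]
PUSH 7  → [-1, 7]
EQ      → [0]
PUSH 10 → [0, 10]
PUSH 5  → [0, 10, 5]
EQ      → [0, 0]
SWAP    → [0, 0]
STORE 0 → [0]
PUSH 4  → [0, 4]
DUP     → [0, 4, 4]
PUSH 10 → [0, 4, 4, 10]
SWAP    → [0, 4, 10, 4]
SWAP    → [0, 4, 4, 10]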